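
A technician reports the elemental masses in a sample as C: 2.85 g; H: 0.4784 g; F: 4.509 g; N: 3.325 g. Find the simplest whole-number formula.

CH2FN

C: 2.85 g ÷ 12.01 g/mol = 0.2373 mol
H: 0.4784 g ÷ 1.008 g/mol = 0.4746 mol
F: 4.509 g ÷ 19.00 g/mol = 0.2373 mol
N: 3.325 g ÷ 14.01 g/mol = 0.2373 mol
Divide by the smallest (0.2373 mol C): C 1.000, H 2.000, F 1.000, N 1.000
≈ 1:2:1:1 → CH2FN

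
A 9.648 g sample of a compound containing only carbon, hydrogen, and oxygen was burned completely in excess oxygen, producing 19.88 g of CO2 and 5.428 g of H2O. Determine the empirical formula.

mol C = 19.88 / 44.01 = 0.4517; mass C = 0.4517 × 12.01 = 5.425 g
mol H = 2 × (5.428 / 18.02) = 0.6024; mass H = 0.6024 × 1.008 = 0.6073 g
mass O = 9.648 − (6.032) = 3.616 g → mol O = 0.2260
Smallest is O at 0.226 mol; normalising gives C 1.999, H 2.666, O 1.000
×3: C 6.00, H 8.00, O 3.00 → C6H8O3

C6H8O3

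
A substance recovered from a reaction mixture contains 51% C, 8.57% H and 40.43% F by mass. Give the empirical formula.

C2H4F

Assume 100 g: 51 g C, 8.57 g H, 40.43 g F.
Moles — C: 51 / 12.01 = 4.246 mol; H: 8.57 / 1.008 = 8.502 mol; F: 40.43 / 19.00 = 2.128 mol
Divide by the smallest (2.128 mol F): C 1.996, H 3.995, F 1.000
Ratio ≈ 2:4:1, so the empirical formula is C2H4F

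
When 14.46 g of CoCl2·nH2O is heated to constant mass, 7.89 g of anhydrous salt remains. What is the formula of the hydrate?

CoCl2·6H2O

Mass of water lost = 14.46 − 7.89 = 6.57 g → 6.57 / 18.02 = 0.3646 mol H2O
Molar mass of CoCl2 = 129.83 g/mol → mol CoCl2 = 7.89 / 129.83 = 0.06077
n = 0.3646 / 0.06077 = 6.00 ≈ 6 → CoCl2·6H2O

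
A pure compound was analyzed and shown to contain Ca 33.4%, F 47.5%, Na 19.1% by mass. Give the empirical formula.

Assume 100 g: 33.4 g Ca, 47.5 g F, 19.1 g Na.
n(Ca) = 33.4/40.08 = 0.8333, n(F) = 47.5/19.00 = 2.5, n(Na) = 19.1/22.99 = 0.8308
Divide by the smallest (0.8308 mol Na): Ca 1.003, F 3.009, Na 1.000
≈ 1:3:1 → CaF3Na

CaF3Na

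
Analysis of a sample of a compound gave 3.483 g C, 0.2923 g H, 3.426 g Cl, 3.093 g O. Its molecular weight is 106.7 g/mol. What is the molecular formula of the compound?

Moles — C: 3.483 / 12.01 = 0.29 mol; H: 0.2923 / 1.008 = 0.29 mol; Cl: 3.426 / 35.45 = 0.09664 mol; O: 3.093 / 16.00 = 0.1933 mol
Divide by the smallest (0.09664 mol Cl): C 3.001, H 3.001, Cl 1.000, O 2.000
≈ 3:3:1:2 → C3H3ClO2
Empirical-formula mass = 106.50 g/mol
n = 106.7 / 106.50 = 1.00 ≈ 1
Molecular formula = empirical formula = C3H3ClO2

C3H3ClO2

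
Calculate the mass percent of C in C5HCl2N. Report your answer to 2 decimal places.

41.14%

Molar mass = 5(12.01) + 1(1.008) + 2(35.45) + 1(14.01) = 145.968 g/mol
Mass of C per mole = 5 × 12.01 = 60.050 g
% C = 60.050 / 145.968 × 100 = 41.14%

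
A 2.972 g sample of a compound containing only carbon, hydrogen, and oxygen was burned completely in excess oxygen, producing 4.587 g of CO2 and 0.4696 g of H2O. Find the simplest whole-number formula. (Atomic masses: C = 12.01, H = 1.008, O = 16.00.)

mol C = 4.587 / 44.01 = 0.1042; mass C = 0.1042 × 12.01 = 1.252 g
mol H = 2 × (0.4696 / 18.02) = 0.05212; mass H = 0.05212 × 1.008 = 0.05254 g
mass O = 2.972 − (1.304) = 1.668 g → mol O = 0.1042
Smallest is H at 0.05212 mol; normalising gives C 2.000, H 1.000, O 2.000
≈ 2:1:2 → C2HO2

C2HO2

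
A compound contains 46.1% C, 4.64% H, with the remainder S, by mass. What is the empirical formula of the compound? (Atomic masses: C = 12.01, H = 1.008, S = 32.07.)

Assume 100 g: 46.1 g C, 4.64 g H, 49.26 g S.
n(C) = 46.1/12.01 = 3.838, n(H) = 4.64/1.008 = 4.603, n(S) = 49.26/32.07 = 1.536
Divide by the smallest (1.536 mol S): C 2.499, H 2.997, S 1.000
Scaling by 2: C 5.00, H 5.99, S 2.00 → C5H6S2

C5H6S2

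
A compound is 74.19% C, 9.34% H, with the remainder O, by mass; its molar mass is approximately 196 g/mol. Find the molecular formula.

C12H18O2

Assume 100 g: 74.19 g C, 9.34 g H, 16.47 g O.
Moles — C: 74.19 / 12.01 = 6.177 mol; H: 9.34 / 1.008 = 9.266 mol; O: 16.47 / 16.00 = 1.029 mol
Ratios (÷ 1.029): C 6.001, H 9.001, O 1.000
→ C6H9O
Empirical-formula mass = 97.13 g/mol
n = 196 / 97.13 = 2.02 ≈ 2
Molecular formula = (C6H9O)×2 = C12H18O2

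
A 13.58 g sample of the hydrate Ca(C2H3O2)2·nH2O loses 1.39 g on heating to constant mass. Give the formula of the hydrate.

Mass of anhydrous Ca(C2H3O2)2 = 13.58 − 1.39 = 12.19 g
mol H2O = 1.39 / 18.02 = 0.07714
Molar mass of Ca(C2H3O2)2 = 158.17 g/mol → mol Ca(C2H3O2)2 = 12.19 / 158.17 = 0.07707
n = 0.07714 / 0.07707 = 1.00 ≈ 1 → Ca(C2H3O2)2·H2O

Ca(C2H3O2)2·H2O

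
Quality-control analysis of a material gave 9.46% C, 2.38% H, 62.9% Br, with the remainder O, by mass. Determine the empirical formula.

Assume 100 g: 9.46 g C, 2.38 g H, 62.9 g Br, 25.26 g O.
Moles — C: 9.46 / 12.01 = 0.7877 mol; H: 2.38 / 1.008 = 2.361 mol; Br: 62.9 / 79.90 = 0.7872 mol; O: 25.26 / 16.00 = 1.579 mol
Ratios (÷ 0.7872): C 1.001, H 2.999, Br 1.000, O 2.005
≈ 1:3:1:2 → CH3BrO2

CH3BrO2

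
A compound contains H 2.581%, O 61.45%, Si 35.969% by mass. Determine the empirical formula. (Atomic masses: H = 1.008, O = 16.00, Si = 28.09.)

Assume 100 g: 2.581 g H, 61.45 g O, 35.969 g Si.
n(H) = 2.581/1.008 = 2.561, n(O) = 61.45/16.00 = 3.841, n(Si) = 35.969/28.09 = 1.28
Divide by the smallest (1.28 mol Si): H 2.000, O 2.999, Si 1.000
≈ 2:3:1 → H2O3Si

H2O3Si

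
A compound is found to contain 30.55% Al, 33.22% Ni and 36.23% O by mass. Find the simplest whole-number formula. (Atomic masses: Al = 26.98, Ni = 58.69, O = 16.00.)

Assume 100 g: 30.55 g Al, 33.22 g Ni, 36.23 g O.
n(Al) = 30.55/26.98 = 1.132, n(Ni) = 33.22/58.69 = 0.566, n(O) = 36.23/16.00 = 2.264
Divide by the smallest (0.566 mol Ni): Al 2.000, Ni 1.000, O 4.000
→ Al2NiO4

Al2NiO4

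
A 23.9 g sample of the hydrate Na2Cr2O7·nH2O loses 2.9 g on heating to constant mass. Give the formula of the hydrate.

Mass of anhydrous Na2Cr2O7 = 23.9 − 2.9 = 21 g
mol H2O = 2.9 / 18.02 = 0.1609
Molar mass of Na2Cr2O7 = 261.98 g/mol → mol Na2Cr2O7 = 21 / 261.98 = 0.08016
n = 0.1609 / 0.08016 = 2.01 ≈ 2 → Na2Cr2O7·2H2O

Na2Cr2O7·2H2O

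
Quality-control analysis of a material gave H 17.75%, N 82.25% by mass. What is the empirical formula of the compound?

H3N

Assume 100 g: 17.75 g H, 82.25 g N.
Moles — H: 17.75 / 1.008 = 17.61 mol; N: 82.25 / 14.01 = 5.871 mol
Divide by the smallest (5.871 mol N): H 2.999, N 1.000
≈ 3:1 → H3N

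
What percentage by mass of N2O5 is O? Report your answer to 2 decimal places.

Molar mass = 2(14.01) + 5(16.00) = 108.020 g/mol
Mass of O per mole = 5 × 16.00 = 80.000 g
% O = 80.000 / 108.020 × 100 = 74.06%

74.06%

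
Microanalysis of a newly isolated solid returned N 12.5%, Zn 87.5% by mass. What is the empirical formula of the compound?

N2Zn3

Assume 100 g: 12.5 g N, 87.5 g Zn.
N: 12.5 g ÷ 14.01 g/mol = 0.8922 mol
Zn: 87.5 g ÷ 65.38 g/mol = 1.338 mol
Ratios (÷ 0.8922): N 1.000, Zn 1.500
Multiply by 2: N 2.00, Zn 3.00 → N2Zn3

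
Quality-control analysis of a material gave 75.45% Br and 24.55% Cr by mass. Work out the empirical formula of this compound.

Br2Cr

Assume 100 g: 75.45 g Br, 24.55 g Cr.
Br: 75.45 g ÷ 79.90 g/mol = 0.9443 mol
Cr: 24.55 g ÷ 52.00 g/mol = 0.4721 mol
Smallest is Cr at 0.4721 mol; normalising gives Br 2.000, Cr 1.000
≈ 2:1 → Br2Cr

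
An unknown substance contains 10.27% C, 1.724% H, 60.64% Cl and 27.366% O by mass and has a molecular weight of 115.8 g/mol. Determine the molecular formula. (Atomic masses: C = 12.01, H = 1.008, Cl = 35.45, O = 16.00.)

Assume 100 g: 10.27 g C, 1.724 g H, 60.64 g Cl, 27.366 g O.
n(C) = 10.27/12.01 = 0.8551, n(H) = 1.724/1.008 = 1.71, n(Cl) = 60.64/35.45 = 1.711, n(O) = 27.366/16.00 = 1.71
Ratios (÷ 0.8551): C 1.000, H 2.000, Cl 2.000, O 2.000
≈ 1:2:2:2 → CH2Cl2O2
Empirical-formula mass = 116.93 g/mol
n = 115.8 / 116.93 = 0.99 ≈ 1
Molecular formula = empirical formula = CH2Cl2O2

CH2Cl2O2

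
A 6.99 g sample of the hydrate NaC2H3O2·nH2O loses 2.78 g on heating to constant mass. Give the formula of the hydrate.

Mass of anhydrous NaC2H3O2 = 6.99 − 2.78 = 4.21 g
mol H2O = 2.78 / 18.02 = 0.1543
Molar mass of NaC2H3O2 = 82.03 g/mol → mol NaC2H3O2 = 4.21 / 82.03 = 0.05132
n = 0.1543 / 0.05132 = 3.01 ≈ 3 → NaC2H3O2·3H2O

NaC2H3O2·3H2O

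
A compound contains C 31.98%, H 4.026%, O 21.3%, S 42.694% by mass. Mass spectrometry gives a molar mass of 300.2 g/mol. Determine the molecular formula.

Assume 100 g: 31.98 g C, 4.026 g H, 21.3 g O, 42.694 g S.
Moles — C: 31.98 / 12.01 = 2.663 mol; H: 4.026 / 1.008 = 3.994 mol; O: 21.3 / 16.00 = 1.331 mol; S: 42.694 / 32.07 = 1.331 mol
Smallest is O at 1.331 mol; normalising gives C 2.000, H 3.000, O 1.000, S 1.000
≈ 2:3:1:1 → C2H3OS
Empirical-formula mass = 75.11 g/mol
n = 300.2 / 75.11 = 4.00 ≈ 4
Molecular formula = (C2H3OS)×4 = C8H12O4S4

C8H12O4S4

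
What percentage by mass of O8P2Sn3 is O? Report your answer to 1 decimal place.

Molar mass = 8(16.00) + 2(30.97) + 3(118.71) = 546.070 g/mol
Mass of O per mole = 8 × 16.00 = 128.000 g
% O = 128.000 / 546.070 × 100 = 23.4%

23.4%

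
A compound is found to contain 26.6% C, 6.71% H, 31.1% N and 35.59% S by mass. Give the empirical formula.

Assume 100 g: 26.6 g C, 6.71 g H, 31.1 g N, 35.59 g S.
n(C) = 26.6/12.01 = 2.215, n(H) = 6.71/1.008 = 6.657, n(N) = 31.1/14.01 = 2.22, n(S) = 35.59/32.07 = 1.11
Divide by the smallest (1.11 mol S): C 1.996, H 5.998, N 2.000, S 1.000
→ C2H6N2S

C2H6N2S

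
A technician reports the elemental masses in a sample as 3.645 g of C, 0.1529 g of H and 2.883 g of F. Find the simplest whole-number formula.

C2HF

Moles — C: 3.645 / 12.01 = 0.3035 mol; H: 0.1529 / 1.008 = 0.1517 mol; F: 2.883 / 19.00 = 0.1517 mol
Ratios (÷ 0.1517): C 2.001, H 1.000, F 1.000
≈ 2:1:1 → C2HF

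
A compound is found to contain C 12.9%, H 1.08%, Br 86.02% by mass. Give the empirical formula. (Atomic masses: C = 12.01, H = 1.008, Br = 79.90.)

CHBr

Assume 100 g: 12.9 g C, 1.08 g H, 86.02 g Br.
n(C) = 12.9/12.01 = 1.074, n(H) = 1.08/1.008 = 1.071, n(Br) = 86.02/79.90 = 1.077
Divide by the smallest (1.071 mol H): C 1.002, H 1.000, Br 1.005
Ratio ≈ 1:1:1, so the empirical formula is CHBr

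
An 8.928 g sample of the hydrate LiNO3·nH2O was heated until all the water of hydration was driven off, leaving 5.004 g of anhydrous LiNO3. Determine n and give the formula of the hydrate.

LiNO3·3H2O

Mass of water lost = 8.928 − 5.004 = 3.924 g → 3.924 / 18.02 = 0.2178 mol H2O
Molar mass of LiNO3 = 68.95 g/mol → mol LiNO3 = 5.004 / 68.95 = 0.07257
n = 0.2178 / 0.07257 = 3.00 ≈ 3 → LiNO3·3H2O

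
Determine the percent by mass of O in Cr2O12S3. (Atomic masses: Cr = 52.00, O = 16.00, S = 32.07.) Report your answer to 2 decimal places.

Molar mass = 2(52.00) + 12(16.00) + 3(32.07) = 392.210 g/mol
Mass of O per mole = 12 × 16.00 = 192.000 g
% O = 192.000 / 392.210 × 100 = 48.95%

48.95%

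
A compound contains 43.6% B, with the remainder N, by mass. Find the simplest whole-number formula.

Assume 100 g: 43.6 g B, 56.4 g N.
B: 43.6 g ÷ 10.81 g/mol = 4.033 mol
N: 56.4 g ÷ 14.01 g/mol = 4.026 mol
Ratios (÷ 4.026): B 1.002, N 1.000
→ BN

BN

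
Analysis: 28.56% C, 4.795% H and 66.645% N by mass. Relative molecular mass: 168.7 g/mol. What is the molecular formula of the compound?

Assume 100 g: 28.56 g C, 4.795 g H, 66.645 g N.
Moles — C: 28.56 / 12.01 = 2.378 mol; H: 4.795 / 1.008 = 4.757 mol; N: 66.645 / 14.01 = 4.757 mol
Divide by the smallest (2.378 mol C): C 1.000, H 2.000, N 2.000
≈ 1:2:2 → CH2N2
Empirical-formula mass = 42.05 g/mol
n = 168.7 / 42.05 = 4.01 ≈ 4
Molecular formula = (CH2N2)×4 = C4H8N8

C4H8N8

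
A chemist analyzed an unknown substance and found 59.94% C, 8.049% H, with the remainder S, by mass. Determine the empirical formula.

Assume 100 g: 59.94 g C, 8.049 g H, 32.011 g S.
Moles — C: 59.94 / 12.01 = 4.991 mol; H: 8.049 / 1.008 = 7.985 mol; S: 32.011 / 32.07 = 0.9982 mol
Ratios (÷ 0.9982): C 5.000, H 8.000, S 1.000
≈ 5:8:1 → C5H8S

C5H8S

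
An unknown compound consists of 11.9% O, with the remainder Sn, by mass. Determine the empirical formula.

OSn

Assume 100 g: 11.9 g O, 88.1 g Sn.
O: 11.9 g ÷ 16.00 g/mol = 0.7438 mol
Sn: 88.1 g ÷ 118.71 g/mol = 0.7421 mol
Ratios (÷ 0.7421): O 1.002, Sn 1.000
Ratio ≈ 1:1, so the empirical formula is OSn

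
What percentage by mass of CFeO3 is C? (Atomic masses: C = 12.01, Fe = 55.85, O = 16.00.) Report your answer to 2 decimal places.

Molar mass = 1(12.01) + 1(55.85) + 3(16.00) = 115.860 g/mol
Mass of C per mole = 1 × 12.01 = 12.010 g
% C = 12.010 / 115.860 × 100 = 10.37%

10.37%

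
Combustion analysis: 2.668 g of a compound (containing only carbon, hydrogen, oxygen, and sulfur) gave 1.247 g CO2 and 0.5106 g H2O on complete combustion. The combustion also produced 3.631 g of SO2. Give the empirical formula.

CH2OS2

mol C = 1.247 / 44.01 = 0.02833; mass C = 0.02833 × 12.01 = 0.3403 g
mol H = 2 × (0.5106 / 18.02) = 0.05667; mass H = 0.05667 × 1.008 = 0.05712 g
mol S = 3.631 / 64.07 = 0.05667; mass S = 1.817 g
mass O = 2.668 − (2.215) = 0.4531 g → mol O = 0.02832
Divide by the smallest (0.02832 mol O): C 1.001, H 2.001, O 1.000, S 2.001
→ CH2OS2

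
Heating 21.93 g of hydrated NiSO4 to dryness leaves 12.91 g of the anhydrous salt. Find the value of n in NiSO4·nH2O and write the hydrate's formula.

Mass of water lost = 21.93 − 12.91 = 9.02 g → 9.02 / 18.02 = 0.5006 mol H2O
Molar mass of NiSO4 = 154.76 g/mol → mol NiSO4 = 12.91 / 154.76 = 0.08342
n = 0.5006 / 0.08342 = 6.00 ≈ 6 → NiSO4·6H2O

NiSO4·6H2O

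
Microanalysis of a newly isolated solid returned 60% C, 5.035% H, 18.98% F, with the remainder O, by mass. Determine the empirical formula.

C5H5FO

Assume 100 g: 60 g C, 5.035 g H, 18.98 g F, 15.985 g O.
n(C) = 60/12.01 = 4.996, n(H) = 5.035/1.008 = 4.995, n(F) = 18.98/19.00 = 0.9989, n(O) = 15.985/16.00 = 0.9991
Ratios (÷ 0.9989): C 5.001, H 5.000, F 1.000, O 1.000
→ C5H5FO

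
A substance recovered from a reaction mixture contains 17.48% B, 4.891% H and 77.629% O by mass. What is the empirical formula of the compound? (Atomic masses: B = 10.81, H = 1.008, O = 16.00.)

BH3O3

Assume 100 g: 17.48 g B, 4.891 g H, 77.629 g O.
Moles — B: 17.48 / 10.81 = 1.617 mol; H: 4.891 / 1.008 = 4.852 mol; O: 77.629 / 16.00 = 4.852 mol
Ratios (÷ 1.617): B 1.000, H 3.001, O 3.000
Ratio ≈ 1:3:3, so the empirical formula is BH3O3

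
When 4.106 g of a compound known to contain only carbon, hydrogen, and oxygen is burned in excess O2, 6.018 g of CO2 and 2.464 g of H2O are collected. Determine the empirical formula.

mol C = 6.018 / 44.01 = 0.1367; mass C = 0.1367 × 12.01 = 1.642 g
mol H = 2 × (2.464 / 18.02) = 0.2735; mass H = 0.2735 × 1.008 = 0.2757 g
mass O = 4.106 − (1.918) = 2.188 g → mol O = 0.1368
Ratios (÷ 0.1367): C 1.000, H 2.000, O 1.000
Ratio ≈ 1:2:1, so the empirical formula is CH2O

CH2O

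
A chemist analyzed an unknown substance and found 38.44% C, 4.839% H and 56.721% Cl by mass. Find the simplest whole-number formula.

Assume 100 g: 38.44 g C, 4.839 g H, 56.721 g Cl.
Moles — C: 38.44 / 12.01 = 3.201 mol; H: 4.839 / 1.008 = 4.801 mol; Cl: 56.721 / 35.45 = 1.6 mol
Smallest is Cl at 1.6 mol; normalising gives C 2.000, H 3.000, Cl 1.000
≈ 2:3:1 → C2H3Cl

C2H3Cl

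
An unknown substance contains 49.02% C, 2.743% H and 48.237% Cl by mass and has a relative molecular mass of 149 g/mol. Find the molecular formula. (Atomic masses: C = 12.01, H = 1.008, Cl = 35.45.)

Assume 100 g: 49.02 g C, 2.743 g H, 48.237 g Cl.
Moles — C: 49.02 / 12.01 = 4.082 mol; H: 2.743 / 1.008 = 2.721 mol; Cl: 48.237 / 35.45 = 1.361 mol
Smallest is Cl at 1.361 mol; normalising gives C 3.000, H 2.000, Cl 1.000
Ratio ≈ 3:2:1, so the empirical formula is C3H2Cl
Empirical-formula mass = 73.50 g/mol
n = 149 / 73.50 = 2.03 ≈ 2
Molecular formula = (C3H2Cl)×2 = C6H4Cl2

C6H4Cl2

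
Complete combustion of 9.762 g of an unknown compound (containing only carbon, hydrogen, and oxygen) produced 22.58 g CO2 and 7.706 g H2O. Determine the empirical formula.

mol C = 22.58 / 44.01 = 0.5131; mass C = 0.5131 × 12.01 = 6.162 g
mol H = 2 × (7.706 / 18.02) = 0.8553; mass H = 0.8553 × 1.008 = 0.8621 g
mass O = 9.762 − (7.024) = 2.738 g → mol O = 0.1711
Ratios (÷ 0.1711): C 2.998, H 4.998, O 1.000
Ratio ≈ 3:5:1, so the empirical formula is C3H5O

C3H5O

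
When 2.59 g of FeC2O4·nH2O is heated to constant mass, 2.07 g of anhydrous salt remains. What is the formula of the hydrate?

Mass of water lost = 2.59 − 2.07 = 0.52 g → 0.52 / 18.02 = 0.02886 mol H2O
Molar mass of FeC2O4 = 143.87 g/mol → mol FeC2O4 = 2.07 / 143.87 = 0.01439
n = 0.02886 / 0.01439 = 2.01 ≈ 2 → FeC2O4·2H2O

FeC2O4·2H2O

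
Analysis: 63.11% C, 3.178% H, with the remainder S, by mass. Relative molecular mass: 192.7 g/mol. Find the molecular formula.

Assume 100 g: 63.11 g C, 3.178 g H, 33.712 g S.
Moles — C: 63.11 / 12.01 = 5.255 mol; H: 3.178 / 1.008 = 3.153 mol; S: 33.712 / 32.07 = 1.051 mol
Divide by the smallest (1.051 mol S): C 4.999, H 2.999, S 1.000
→ C5H3S
Empirical-formula mass = 95.14 g/mol
n = 192.7 / 95.14 = 2.03 ≈ 2
Molecular formula = (C5H3S)×2 = C10H6S2

C10H6S2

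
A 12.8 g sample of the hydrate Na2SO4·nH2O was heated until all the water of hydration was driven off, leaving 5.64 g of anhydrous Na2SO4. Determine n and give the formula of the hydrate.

Na2SO4·10H2O

Mass of water lost = 12.8 − 5.64 = 7.16 g → 7.16 / 18.02 = 0.3973 mol H2O
Molar mass of Na2SO4 = 142.05 g/mol → mol Na2SO4 = 5.64 / 142.05 = 0.0397
n = 0.3973 / 0.0397 = 10.01 ≈ 10 → Na2SO4·10H2O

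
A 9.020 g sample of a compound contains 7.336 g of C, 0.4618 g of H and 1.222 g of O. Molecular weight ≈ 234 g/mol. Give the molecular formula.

C16H12O2

Moles — C: 7.336 / 12.01 = 0.6108 mol; H: 0.4618 / 1.008 = 0.4581 mol; O: 1.222 / 16.00 = 0.07637 mol
Divide by the smallest (0.07637 mol O): C 7.998, H 5.998, O 1.000
Ratio ≈ 8:6:1, so the empirical formula is C8H6O
Empirical-formula mass = 118.13 g/mol
n = 234 / 118.13 = 1.98 ≈ 2
Molecular formula = (C8H6O)×2 = C16H12O2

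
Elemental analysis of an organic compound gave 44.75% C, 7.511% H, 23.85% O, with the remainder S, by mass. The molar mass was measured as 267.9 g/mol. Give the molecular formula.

C10H20O4S2

Assume 100 g: 44.75 g C, 7.511 g H, 23.85 g O, 23.889 g S.
Moles — C: 44.75 / 12.01 = 3.726 mol; H: 7.511 / 1.008 = 7.451 mol; O: 23.85 / 16.00 = 1.491 mol; S: 23.889 / 32.07 = 0.7449 mol
Ratios (÷ 0.7449): C 5.002, H 10.003, O 2.001, S 1.000
Ratio ≈ 5:10:2:1, so the empirical formula is C5H10O2S
Empirical-formula mass = 134.20 g/mol
n = 267.9 / 134.20 = 2.00 ≈ 2
Molecular formula = (C5H10O2S)×2 = C10H20O4S2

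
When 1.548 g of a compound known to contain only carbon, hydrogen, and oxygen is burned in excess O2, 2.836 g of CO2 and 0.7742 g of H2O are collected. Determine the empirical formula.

C3H4O2

mol C = 2.836 / 44.01 = 0.06444; mass C = 0.06444 × 12.01 = 0.7739 g
mol H = 2 × (0.7742 / 18.02) = 0.08593; mass H = 0.08593 × 1.008 = 0.08661 g
mass O = 1.548 − (0.8605) = 0.6875 g → mol O = 0.04297
Smallest is O at 0.04297 mol; normalising gives C 1.500, H 2.000, O 1.000
Scaling by 2: C 3.00, H 4.00, O 2.00 → C3H4O2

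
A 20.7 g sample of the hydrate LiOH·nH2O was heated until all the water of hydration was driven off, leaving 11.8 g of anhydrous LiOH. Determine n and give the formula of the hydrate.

Mass of water lost = 20.7 − 11.8 = 8.9 g → 8.9 / 18.02 = 0.4939 mol H2O
Molar mass of LiOH = 23.95 g/mol → mol LiOH = 11.8 / 23.95 = 0.4927
n = 0.4939 / 0.4927 = 1.00 ≈ 1 → LiOH·H2O

LiOH·H2O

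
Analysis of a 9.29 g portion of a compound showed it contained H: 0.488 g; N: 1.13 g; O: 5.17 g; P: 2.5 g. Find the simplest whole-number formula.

H: 0.488 g ÷ 1.008 g/mol = 0.4841 mol
N: 1.13 g ÷ 14.01 g/mol = 0.08066 mol
O: 5.17 g ÷ 16.00 g/mol = 0.3231 mol
P: 2.5 g ÷ 30.97 g/mol = 0.08072 mol
Smallest is N at 0.08066 mol; normalising gives H 6.002, N 1.000, O 4.006, P 1.001
Ratio ≈ 6:1:4:1, so the empirical formula is H6NO4P

H6NO4P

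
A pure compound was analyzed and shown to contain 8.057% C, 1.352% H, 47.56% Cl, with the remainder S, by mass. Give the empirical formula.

Assume 100 g: 8.057 g C, 1.352 g H, 47.56 g Cl, 43.031 g S.
C: 8.057 g ÷ 12.01 g/mol = 0.6709 mol
H: 1.352 g ÷ 1.008 g/mol = 1.341 mol
Cl: 47.56 g ÷ 35.45 g/mol = 1.342 mol
S: 43.031 g ÷ 32.07 g/mol = 1.342 mol
Divide by the smallest (0.6709 mol C): C 1.000, H 1.999, Cl 2.000, S 2.000
≈ 1:2:2:2 → CH2Cl2S2

CH2Cl2S2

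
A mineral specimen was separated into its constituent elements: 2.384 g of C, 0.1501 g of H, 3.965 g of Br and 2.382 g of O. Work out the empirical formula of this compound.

Moles — C: 2.384 / 12.01 = 0.1985 mol; H: 0.1501 / 1.008 = 0.1489 mol; Br: 3.965 / 79.90 = 0.04962 mol; O: 2.382 / 16.00 = 0.1489 mol
Ratios (÷ 0.04962): C 4.000, H 3.001, Br 1.000, O 3.000
→ C4H3BrO3

C4H3BrO3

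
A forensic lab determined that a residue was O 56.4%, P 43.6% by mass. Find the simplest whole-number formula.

Assume 100 g: 56.4 g O, 43.6 g P.
Moles — O: 56.4 / 16.00 = 3.525 mol; P: 43.6 / 30.97 = 1.408 mol
Divide by the smallest (1.408 mol P): O 2.504, P 1.000
Multiply by 2: O 5.01, P 2.00 → O5P2

O5P2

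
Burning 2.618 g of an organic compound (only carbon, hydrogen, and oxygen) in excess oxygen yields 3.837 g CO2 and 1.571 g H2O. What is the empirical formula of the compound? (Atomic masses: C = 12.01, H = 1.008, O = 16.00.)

CH2O

mol C = 3.837 / 44.01 = 0.08718; mass C = 0.08718 × 12.01 = 1.047 g
mol H = 2 × (1.571 / 18.02) = 0.1744; mass H = 0.1744 × 1.008 = 0.1758 g
mass O = 2.618 − (1.223) = 1.395 g → mol O = 0.08720
Ratios (÷ 0.08718): C 1.000, H 2.000, O 1.000
→ CH2O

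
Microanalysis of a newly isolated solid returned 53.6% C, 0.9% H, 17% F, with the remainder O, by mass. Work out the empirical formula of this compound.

C5HFO2

Assume 100 g: 53.6 g C, 0.9 g H, 17 g F, 28.5 g O.
n(C) = 53.6/12.01 = 4.463, n(H) = 0.9/1.008 = 0.8929, n(F) = 17/19.00 = 0.8947, n(O) = 28.5/16.00 = 1.781
Ratios (÷ 0.8929): C 4.999, H 1.000, F 1.002, O 1.995
Ratio ≈ 5:1:1:2, so the empirical formula is C5HFO2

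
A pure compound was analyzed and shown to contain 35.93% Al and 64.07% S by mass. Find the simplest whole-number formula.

Al2S3

Assume 100 g: 35.93 g Al, 64.07 g S.
Moles — Al: 35.93 / 26.98 = 1.332 mol; S: 64.07 / 32.07 = 1.998 mol
Smallest is Al at 1.332 mol; normalising gives Al 1.000, S 1.500
Multiply by 2: Al 2.00, S 3.00 → Al2S3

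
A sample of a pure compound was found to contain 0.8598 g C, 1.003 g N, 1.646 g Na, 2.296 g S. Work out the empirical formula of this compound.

Moles — C: 0.8598 / 12.01 = 0.07159 mol; N: 1.003 / 14.01 = 0.07159 mol; Na: 1.646 / 22.99 = 0.0716 mol; S: 2.296 / 32.07 = 0.07159 mol
Ratios (÷ 0.07159): C 1.000, N 1.000, Na 1.000, S 1.000
→ CNNaS

CNNaS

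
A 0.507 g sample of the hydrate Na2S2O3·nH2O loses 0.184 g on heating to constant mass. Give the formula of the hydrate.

Mass of anhydrous Na2S2O3 = 0.507 − 0.184 = 0.323 g
mol H2O = 0.184 / 18.02 = 0.01021
Molar mass of Na2S2O3 = 158.12 g/mol → mol Na2S2O3 = 0.323 / 158.12 = 0.002043
n = 0.01021 / 0.002043 = 5.00 ≈ 5 → Na2S2O3·5H2O

Na2S2O3·5H2O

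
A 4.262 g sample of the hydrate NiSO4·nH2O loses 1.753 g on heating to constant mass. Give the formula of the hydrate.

NiSO4·6H2O

Mass of anhydrous NiSO4 = 4.262 − 1.753 = 2.509 g
mol H2O = 1.753 / 18.02 = 0.09728
Molar mass of NiSO4 = 154.76 g/mol → mol NiSO4 = 2.509 / 154.76 = 0.01621
n = 0.09728 / 0.01621 = 6.00 ≈ 6 → NiSO4·6H2O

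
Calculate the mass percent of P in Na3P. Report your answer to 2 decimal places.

Molar mass = 3(22.99) + 1(30.97) = 99.940 g/mol
Mass of P per mole = 1 × 30.97 = 30.970 g
% P = 30.970 / 99.940 × 100 = 30.99%

30.99%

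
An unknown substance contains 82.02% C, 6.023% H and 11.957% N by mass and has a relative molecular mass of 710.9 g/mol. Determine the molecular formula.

Assume 100 g: 82.02 g C, 6.023 g H, 11.957 g N.
C: 82.02 g ÷ 12.01 g/mol = 6.829 mol
H: 6.023 g ÷ 1.008 g/mol = 5.975 mol
N: 11.957 g ÷ 14.01 g/mol = 0.8535 mol
Smallest is N at 0.8535 mol; normalising gives C 8.002, H 7.001, N 1.000
Ratio ≈ 8:7:1, so the empirical formula is C8H7N
Empirical-formula mass = 117.15 g/mol
n = 710.9 / 117.15 = 6.07 ≈ 6
Molecular formula = (C8H7N)×6 = C48H42N6

C48H42N6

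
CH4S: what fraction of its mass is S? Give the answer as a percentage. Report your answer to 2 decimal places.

Molar mass = 1(12.01) + 4(1.008) + 1(32.07) = 48.112 g/mol
Mass of S per mole = 1 × 32.07 = 32.070 g
% S = 32.070 / 48.112 × 100 = 66.66%

66.66%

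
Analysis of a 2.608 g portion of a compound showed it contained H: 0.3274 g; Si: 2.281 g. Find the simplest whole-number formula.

H4Si

Moles — H: 0.3274 / 1.008 = 0.3248 mol; Si: 2.281 / 28.09 = 0.0812 mol
Divide by the smallest (0.0812 mol Si): H 4.000, Si 1.000
→ H4Si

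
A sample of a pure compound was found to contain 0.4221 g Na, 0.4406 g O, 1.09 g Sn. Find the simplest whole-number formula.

Na2O3Sn

n(Na) = 0.4221/22.99 = 0.01836, n(O) = 0.4406/16.00 = 0.02754, n(Sn) = 1.09/118.71 = 0.009182
Smallest is Sn at 0.009182 mol; normalising gives Na 2.000, O 2.999, Sn 1.000
→ Na2O3Sn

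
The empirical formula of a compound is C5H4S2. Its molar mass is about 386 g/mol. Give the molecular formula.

Empirical-formula mass = 128.22 g/mol
n = 386 / 128.22 = 3.01 ≈ 3
Molecular formula = (C5H4S2)3 = C15H12S6

C15H12S6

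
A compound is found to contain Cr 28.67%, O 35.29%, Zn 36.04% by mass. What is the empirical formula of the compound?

Assume 100 g: 28.67 g Cr, 35.29 g O, 36.04 g Zn.
Cr: 28.67 g ÷ 52.00 g/mol = 0.5513 mol
O: 35.29 g ÷ 16.00 g/mol = 2.206 mol
Zn: 36.04 g ÷ 65.38 g/mol = 0.5512 mol
Ratios (÷ 0.5512): Cr 1.000, O 4.001, Zn 1.000
→ CrO4Zn

CrO4Zn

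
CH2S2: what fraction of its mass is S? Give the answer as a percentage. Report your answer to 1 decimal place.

82.1%

Molar mass = 1(12.01) + 2(1.008) + 2(32.07) = 78.166 g/mol
Mass of S per mole = 2 × 32.07 = 64.140 g
% S = 64.140 / 78.166 × 100 = 82.1%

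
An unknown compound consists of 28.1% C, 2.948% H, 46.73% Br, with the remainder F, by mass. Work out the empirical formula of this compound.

C4H5BrF2

Assume 100 g: 28.1 g C, 2.948 g H, 46.73 g Br, 22.222 g F.
Moles — C: 28.1 / 12.01 = 2.34 mol; H: 2.948 / 1.008 = 2.925 mol; Br: 46.73 / 79.90 = 0.5849 mol; F: 22.222 / 19.00 = 1.17 mol
Smallest is Br at 0.5849 mol; normalising gives C 4.001, H 5.001, Br 1.000, F 2.000
≈ 4:5:1:2 → C4H5BrF2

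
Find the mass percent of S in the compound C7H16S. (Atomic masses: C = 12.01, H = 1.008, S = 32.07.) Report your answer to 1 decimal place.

Molar mass = 7(12.01) + 16(1.008) + 1(32.07) = 132.268 g/mol
Mass of S per mole = 1 × 32.07 = 32.070 g
% S = 32.070 / 132.268 × 100 = 24.2%

24.2%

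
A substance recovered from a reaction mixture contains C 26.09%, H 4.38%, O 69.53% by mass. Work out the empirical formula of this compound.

Assume 100 g: 26.09 g C, 4.38 g H, 69.53 g O.
Moles — C: 26.09 / 12.01 = 2.172 mol; H: 4.38 / 1.008 = 4.345 mol; O: 69.53 / 16.00 = 4.346 mol
Divide by the smallest (2.172 mol C): C 1.000, H 2.000, O 2.000
→ CH2O2

CH2O2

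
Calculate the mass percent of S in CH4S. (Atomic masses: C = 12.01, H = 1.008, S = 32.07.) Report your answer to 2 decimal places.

Molar mass = 1(12.01) + 4(1.008) + 1(32.07) = 48.112 g/mol
Mass of S per mole = 1 × 32.07 = 32.070 g
% S = 32.070 / 48.112 × 100 = 66.66%

66.66%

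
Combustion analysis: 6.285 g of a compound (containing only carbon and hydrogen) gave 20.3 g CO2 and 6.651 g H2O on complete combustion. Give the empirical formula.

C5H8

mol C = 20.3 / 44.01 = 0.4613; mass C = 0.4613 × 12.01 = 5.540 g
mol H = 2 × (6.651 / 18.02) = 0.7382; mass H = 0.7382 × 1.008 = 0.7441 g
Smallest is C at 0.4613 mol; normalising gives C 1.000, H 1.600
Scaling by 5: C 5.00, H 8.00 → C5H8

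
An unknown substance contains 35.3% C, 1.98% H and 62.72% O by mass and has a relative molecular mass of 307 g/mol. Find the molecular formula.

Assume 100 g: 35.3 g C, 1.98 g H, 62.72 g O.
C: 35.3 g ÷ 12.01 g/mol = 2.939 mol
H: 1.98 g ÷ 1.008 g/mol = 1.964 mol
O: 62.72 g ÷ 16.00 g/mol = 3.92 mol
Ratios (÷ 1.964): C 1.496, H 1.000, O 1.996
Scaling by 2: C 2.99, H 2.00, O 3.99 → C3H2O4
Empirical-formula mass = 102.05 g/mol
n = 307 / 102.05 = 3.01 ≈ 3
Molecular formula = (C3H2O4)×3 = C9H6O12

C9H6O12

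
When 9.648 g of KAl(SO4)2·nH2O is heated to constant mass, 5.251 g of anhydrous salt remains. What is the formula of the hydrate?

Mass of water lost = 9.648 − 5.251 = 4.397 g → 4.397 / 18.02 = 0.244 mol H2O
Molar mass of KAl(SO4)2 = 258.22 g/mol → mol KAl(SO4)2 = 5.251 / 258.22 = 0.02034
n = 0.244 / 0.02034 = 12.00 ≈ 12 → KAl(SO4)2·12H2O

KAl(SO4)2·12H2O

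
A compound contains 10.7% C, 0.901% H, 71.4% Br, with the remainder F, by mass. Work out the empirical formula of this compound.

Assume 100 g: 10.7 g C, 0.901 g H, 71.4 g Br, 17 g F.
C: 10.7 g ÷ 12.01 g/mol = 0.8909 mol
H: 0.901 g ÷ 1.008 g/mol = 0.8938 mol
Br: 71.4 g ÷ 79.90 g/mol = 0.8936 mol
F: 17 g ÷ 19.00 g/mol = 0.8947 mol
Smallest is C at 0.8909 mol; normalising gives C 1.000, H 1.003, Br 1.003, F 1.004
≈ 1:1:1:1 → CHBrF

CHBrF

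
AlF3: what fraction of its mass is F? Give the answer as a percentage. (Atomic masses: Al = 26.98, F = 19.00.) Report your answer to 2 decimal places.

Molar mass = 1(26.98) + 3(19.00) = 83.980 g/mol
Mass of F per mole = 3 × 19.00 = 57.000 g
% F = 57.000 / 83.980 × 100 = 67.87%

67.87%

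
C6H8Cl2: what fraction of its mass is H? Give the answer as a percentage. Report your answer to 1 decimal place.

5.3%

Molar mass = 6(12.01) + 8(1.008) + 2(35.45) = 151.024 g/mol
Mass of H per mole = 8 × 1.008 = 8.064 g
% H = 8.064 / 151.024 × 100 = 5.3%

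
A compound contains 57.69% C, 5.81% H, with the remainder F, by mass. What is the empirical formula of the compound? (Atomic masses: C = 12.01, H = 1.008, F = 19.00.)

C5H6F2

Assume 100 g: 57.69 g C, 5.81 g H, 36.5 g F.
C: 57.69 g ÷ 12.01 g/mol = 4.803 mol
H: 5.81 g ÷ 1.008 g/mol = 5.764 mol
F: 36.5 g ÷ 19.00 g/mol = 1.921 mol
Smallest is F at 1.921 mol; normalising gives C 2.500, H 3.000, F 1.000
×2: C 5.00, H 6.00, F 2.00 → C5H6F2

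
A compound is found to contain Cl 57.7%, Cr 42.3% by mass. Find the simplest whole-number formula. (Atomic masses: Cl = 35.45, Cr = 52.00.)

Cl2Cr

Assume 100 g: 57.7 g Cl, 42.3 g Cr.
n(Cl) = 57.7/35.45 = 1.628, n(Cr) = 42.3/52.00 = 0.8135
Divide by the smallest (0.8135 mol Cr): Cl 2.001, Cr 1.000
≈ 2:1 → Cl2Cr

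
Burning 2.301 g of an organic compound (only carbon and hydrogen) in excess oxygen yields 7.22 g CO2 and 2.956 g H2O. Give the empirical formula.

CH2

mol C = 7.22 / 44.01 = 0.1641; mass C = 0.1641 × 12.01 = 1.970 g
mol H = 2 × (2.956 / 18.02) = 0.3281; mass H = 0.3281 × 1.008 = 0.3307 g
Smallest is C at 0.1641 mol; normalising gives C 1.000, H 2.000
Ratio ≈ 1:2, so the empirical formula is CH2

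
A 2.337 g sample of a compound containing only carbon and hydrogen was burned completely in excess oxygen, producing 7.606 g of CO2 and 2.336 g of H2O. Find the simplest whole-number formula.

C2H3

mol C = 7.606 / 44.01 = 0.1728; mass C = 0.1728 × 12.01 = 2.076 g
mol H = 2 × (2.336 / 18.02) = 0.2593; mass H = 0.2593 × 1.008 = 0.2613 g
Ratios (÷ 0.1728): C 1.000, H 1.500
×2: C 2.00, H 3.00 → C2H3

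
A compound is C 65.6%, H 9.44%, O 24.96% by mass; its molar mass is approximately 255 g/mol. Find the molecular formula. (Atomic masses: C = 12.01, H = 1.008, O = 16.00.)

Assume 100 g: 65.6 g C, 9.44 g H, 24.96 g O.
Moles — C: 65.6 / 12.01 = 5.462 mol; H: 9.44 / 1.008 = 9.365 mol; O: 24.96 / 16.00 = 1.56 mol
Divide by the smallest (1.56 mol O): C 3.501, H 6.003, O 1.000
Multiply by 2: C 7.00, H 12.01, O 2.00 → C7H12O2
Empirical-formula mass = 128.17 g/mol
n = 255 / 128.17 = 1.99 ≈ 2
Molecular formula = (C7H12O2)×2 = C14H24O4

C14H24O4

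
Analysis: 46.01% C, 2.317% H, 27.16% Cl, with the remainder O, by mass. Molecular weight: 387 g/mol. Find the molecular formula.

C15H9Cl3O6

Assume 100 g: 46.01 g C, 2.317 g H, 27.16 g Cl, 24.513 g O.
Moles — C: 46.01 / 12.01 = 3.831 mol; H: 2.317 / 1.008 = 2.299 mol; Cl: 27.16 / 35.45 = 0.7661 mol; O: 24.513 / 16.00 = 1.532 mol
Smallest is Cl at 0.7661 mol; normalising gives C 5.000, H 3.000, Cl 1.000, O 2.000
Ratio ≈ 5:3:1:2, so the empirical formula is C5H3ClO2
Empirical-formula mass = 130.52 g/mol
n = 387 / 130.52 = 2.96 ≈ 3
Molecular formula = (C5H3ClO2)×3 = C15H9Cl3O6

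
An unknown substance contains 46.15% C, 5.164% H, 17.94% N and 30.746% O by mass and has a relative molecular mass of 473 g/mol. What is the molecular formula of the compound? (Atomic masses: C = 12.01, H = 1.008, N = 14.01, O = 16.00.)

Assume 100 g: 46.15 g C, 5.164 g H, 17.94 g N, 30.746 g O.
C: 46.15 g ÷ 12.01 g/mol = 3.843 mol
H: 5.164 g ÷ 1.008 g/mol = 5.123 mol
N: 17.94 g ÷ 14.01 g/mol = 1.281 mol
O: 30.746 g ÷ 16.00 g/mol = 1.922 mol
Ratios (÷ 1.281): C 3.001, H 4.001, N 1.000, O 1.501
Scaling by 2: C 6.00, H 8.00, N 2.00, O 3.00 → C6H8N2O3
Empirical-formula mass = 156.14 g/mol
n = 473 / 156.14 = 3.03 ≈ 3
Molecular formula = (C6H8N2O3)×3 = C18H24N6O9

C18H24N6O9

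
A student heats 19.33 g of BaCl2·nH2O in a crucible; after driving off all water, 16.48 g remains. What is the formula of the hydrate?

Mass of water lost = 19.33 − 16.48 = 2.85 g → 2.85 / 18.02 = 0.1582 mol H2O
Molar mass of BaCl2 = 208.23 g/mol → mol BaCl2 = 16.48 / 208.23 = 0.07914
n = 0.1582 / 0.07914 = 2.00 ≈ 2 → BaCl2·2H2O

BaCl2·2H2O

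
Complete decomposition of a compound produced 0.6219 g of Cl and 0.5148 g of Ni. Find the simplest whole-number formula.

Moles — Cl: 0.6219 / 35.45 = 0.01754 mol; Ni: 0.5148 / 58.69 = 0.008772 mol
Smallest is Ni at 0.008772 mol; normalising gives Cl 2.000, Ni 1.000
→ Cl2Ni

Cl2Ni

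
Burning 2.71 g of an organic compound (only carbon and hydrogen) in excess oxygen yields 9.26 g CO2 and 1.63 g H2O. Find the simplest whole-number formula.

mol C = 9.26 / 44.01 = 0.2104; mass C = 0.2104 × 12.01 = 2.527 g
mol H = 2 × (1.63 / 18.02) = 0.1809; mass H = 0.1809 × 1.008 = 0.1824 g
Divide by the smallest (0.1809 mol H): C 1.163, H 1.000
×6: C 6.98, H 6.00 → C7H6

C7H6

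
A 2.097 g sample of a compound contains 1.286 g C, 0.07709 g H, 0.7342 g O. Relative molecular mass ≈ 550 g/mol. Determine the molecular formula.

Moles — C: 1.286 / 12.01 = 0.1071 mol; H: 0.07709 / 1.008 = 0.07648 mol; O: 0.7342 / 16.00 = 0.04589 mol
Smallest is O at 0.04589 mol; normalising gives C 2.333, H 1.667, O 1.000
×3: C 7.00, H 5.00, O 3.00 → C7H5O3
Empirical-formula mass = 137.11 g/mol
n = 550 / 137.11 = 4.01 ≈ 4
Molecular formula = (C7H5O3)×4 = C28H20O12

C28H20O12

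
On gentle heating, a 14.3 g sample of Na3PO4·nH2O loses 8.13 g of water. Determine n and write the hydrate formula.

Mass of anhydrous Na3PO4 = 14.3 − 8.13 = 6.17 g
mol H2O = 8.13 / 18.02 = 0.4512
Molar mass of Na3PO4 = 163.94 g/mol → mol Na3PO4 = 6.17 / 163.94 = 0.03764
n = 0.4512 / 0.03764 = 11.99 ≈ 12 → Na3PO4·12H2O

Na3PO4·12H2O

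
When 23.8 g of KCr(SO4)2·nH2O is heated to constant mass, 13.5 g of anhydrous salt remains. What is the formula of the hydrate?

KCr(SO4)2·12H2O

Mass of water lost = 23.8 − 13.5 = 10.3 g → 10.3 / 18.02 = 0.5716 mol H2O
Molar mass of KCr(SO4)2 = 283.24 g/mol → mol KCr(SO4)2 = 13.5 / 283.24 = 0.04766
n = 0.5716 / 0.04766 = 11.99 ≈ 12 → KCr(SO4)2·12H2O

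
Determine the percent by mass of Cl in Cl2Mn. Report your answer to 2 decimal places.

56.34%

Molar mass = 2(35.45) + 1(54.94) = 125.840 g/mol
Mass of Cl per mole = 2 × 35.45 = 70.900 g
% Cl = 70.900 / 125.840 × 100 = 56.34%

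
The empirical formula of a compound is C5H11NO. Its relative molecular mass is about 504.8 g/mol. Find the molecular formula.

Empirical-formula mass = 101.15 g/mol
n = 504.8 / 101.15 = 4.99 ≈ 5
Molecular formula = (C5H11NO)5 = C25H55N5O5

C25H55N5O5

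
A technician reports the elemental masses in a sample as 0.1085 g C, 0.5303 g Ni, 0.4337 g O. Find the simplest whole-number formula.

CNiO3

Moles — C: 0.1085 / 12.01 = 0.009034 mol; Ni: 0.5303 / 58.69 = 0.009036 mol; O: 0.4337 / 16.00 = 0.02711 mol
Smallest is C at 0.009034 mol; normalising gives C 1.000, Ni 1.000, O 3.000
≈ 1:1:3 → CNiO3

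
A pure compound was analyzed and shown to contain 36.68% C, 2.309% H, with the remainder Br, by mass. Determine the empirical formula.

C4H3Br

Assume 100 g: 36.68 g C, 2.309 g H, 61.011 g Br.
n(C) = 36.68/12.01 = 3.054, n(H) = 2.309/1.008 = 2.291, n(Br) = 61.011/79.90 = 0.7636
Divide by the smallest (0.7636 mol Br): C 4.000, H 3.000, Br 1.000
→ C4H3Br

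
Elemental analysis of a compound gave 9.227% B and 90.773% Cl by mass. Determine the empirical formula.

BCl3

Assume 100 g: 9.227 g B, 90.773 g Cl.
Moles — B: 9.227 / 10.81 = 0.8536 mol; Cl: 90.773 / 35.45 = 2.561 mol
Divide by the smallest (0.8536 mol B): B 1.000, Cl 3.000
→ BCl3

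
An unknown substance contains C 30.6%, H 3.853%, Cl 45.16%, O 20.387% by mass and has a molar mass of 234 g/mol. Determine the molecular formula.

C6H9Cl3O3

Assume 100 g: 30.6 g C, 3.853 g H, 45.16 g Cl, 20.387 g O.
n(C) = 30.6/12.01 = 2.548, n(H) = 3.853/1.008 = 3.822, n(Cl) = 45.16/35.45 = 1.274, n(O) = 20.387/16.00 = 1.274
Smallest is Cl at 1.274 mol; normalising gives C 2.000, H 3.001, Cl 1.000, O 1.000
≈ 2:3:1:1 → C2H3ClO
Empirical-formula mass = 78.49 g/mol
n = 234 / 78.49 = 2.98 ≈ 3
Molecular formula = (C2H3ClO)×3 = C6H9Cl3O3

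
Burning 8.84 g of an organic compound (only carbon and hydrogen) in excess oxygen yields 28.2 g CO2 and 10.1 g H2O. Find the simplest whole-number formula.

mol C = 28.2 / 44.01 = 0.6408; mass C = 0.6408 × 12.01 = 7.696 g
mol H = 2 × (10.1 / 18.02) = 1.121; mass H = 1.121 × 1.008 = 1.130 g
Ratios (÷ 0.6408): C 1.000, H 1.749
Scaling by 4: C 4.00, H 7.00 → C4H7

C4H7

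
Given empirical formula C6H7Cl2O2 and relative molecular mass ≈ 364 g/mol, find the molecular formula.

Empirical-formula mass = 182.02 g/mol
n = 364 / 182.02 = 2.00 ≈ 2
Molecular formula = (C6H7Cl2O2)2 = C12H14Cl4O4

C12H14Cl4O4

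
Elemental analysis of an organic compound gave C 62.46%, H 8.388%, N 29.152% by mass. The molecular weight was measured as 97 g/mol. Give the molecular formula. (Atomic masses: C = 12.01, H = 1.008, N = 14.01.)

Assume 100 g: 62.46 g C, 8.388 g H, 29.152 g N.
n(C) = 62.46/12.01 = 5.201, n(H) = 8.388/1.008 = 8.321, n(N) = 29.152/14.01 = 2.081
Divide by the smallest (2.081 mol N): C 2.499, H 3.999, N 1.000
×2: C 5.00, H 8.00, N 2.00 → C5H8N2
Empirical-formula mass = 96.13 g/mol
n = 97 / 96.13 = 1.01 ≈ 1
Molecular formula = empirical formula = C5H8N2

C5H8N2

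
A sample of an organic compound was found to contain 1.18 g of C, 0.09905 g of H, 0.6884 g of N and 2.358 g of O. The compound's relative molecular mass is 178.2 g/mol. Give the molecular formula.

Moles — C: 1.18 / 12.01 = 0.09825 mol; H: 0.09905 / 1.008 = 0.09826 mol; N: 0.6884 / 14.01 = 0.04914 mol; O: 2.358 / 16.00 = 0.1474 mol
Divide by the smallest (0.04914 mol N): C 2.000, H 2.000, N 1.000, O 2.999
Ratio ≈ 2:2:1:3, so the empirical formula is C2H2NO3
Empirical-formula mass = 88.05 g/mol
n = 178.2 / 88.05 = 2.02 ≈ 2
Molecular formula = (C2H2NO3)×2 = C4H4N2O6

C4H4N2O6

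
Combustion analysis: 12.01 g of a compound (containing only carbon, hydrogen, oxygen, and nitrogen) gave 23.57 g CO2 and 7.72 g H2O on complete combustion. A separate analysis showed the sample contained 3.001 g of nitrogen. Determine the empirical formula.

mol C = 23.57 / 44.01 = 0.5356; mass C = 0.5356 × 12.01 = 6.432 g
mol H = 2 × (7.72 / 18.02) = 0.8568; mass H = 0.8568 × 1.008 = 0.8637 g
mol N = 3.001 / 14.01 = 0.2142
mass O = 12.01 − (10.30) = 1.713 g → mol O = 0.1071
Smallest is O at 0.1071 mol; normalising gives C 5.002, H 8.002, N 2.000, O 1.000
→ C5H8N2O

C5H8N2O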